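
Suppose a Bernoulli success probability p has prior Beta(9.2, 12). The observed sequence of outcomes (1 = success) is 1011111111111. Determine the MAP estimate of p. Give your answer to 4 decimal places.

Prior: Beta(9.2, 12).
Data: 12 successes in 13 trials (from the sequence). The binomial likelihood contributes p^12(1−p)^1, so the posterior is Beta(9.2+12, 12+1) = Beta(21.2, 13).
For Beta(a, b) with a, b > 1 the mode is (a−1)/(a+b−2) = 20.2/32.2 ≈ 0.6273.

p̂_MAP = 0.6273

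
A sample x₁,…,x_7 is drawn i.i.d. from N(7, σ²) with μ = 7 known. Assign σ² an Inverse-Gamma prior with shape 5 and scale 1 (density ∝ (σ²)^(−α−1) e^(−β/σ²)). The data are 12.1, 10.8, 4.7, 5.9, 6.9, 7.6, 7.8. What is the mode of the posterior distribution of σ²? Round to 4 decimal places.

σ̂²_MAP = 2.6295

Sum of squared deviations about the known mean: SS = (12.1−7)² + (10.8−7)² + (4.7−7)² + (5.9−7)² + (6.9−7)² + (7.6−7)² + (7.8−7)² = 47.96.
The Normal likelihood contributes (σ²)^(−n/2) exp(−SS/(2σ²)), so the posterior is Inverse-Gamma(α + n/2, β + SS/2) = Inverse-Gamma(8.5, 24.98).
The mode of Inverse-Gamma(a, b) is b/(a+1) = 24.98/9.5 ≈ 2.6295.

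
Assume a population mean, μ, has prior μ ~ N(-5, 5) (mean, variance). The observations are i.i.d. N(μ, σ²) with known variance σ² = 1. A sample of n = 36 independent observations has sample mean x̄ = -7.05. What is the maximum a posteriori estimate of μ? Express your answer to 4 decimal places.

n = 36, x̄ = -7.05.
For a Normal prior and Normal likelihood with known variance, the posterior is Normal; its mode equals its mean, the precision-weighted average.
Prior precision 1/σ₀² = 1/5 = 0.2; data precision n/σ² = 36/1 = 36.
μ̂ = (0.2·(-5) + 36·(-7.05)) / (0.2 + 36) = (-254.8)/36.2 = -1274/181 ≈ -7.0387.

μ̂_MAP = -7.0387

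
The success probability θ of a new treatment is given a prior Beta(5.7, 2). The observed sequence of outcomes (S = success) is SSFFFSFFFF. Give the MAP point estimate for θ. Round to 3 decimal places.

Prior: Beta(5.7, 2).
Data: 3 successes in 10 trials (from the sequence). The binomial likelihood contributes θ^3(1−θ)^7, so the posterior is Beta(5.7+3, 2+7) = Beta(8.7, 9).
For Beta(a, b) with a, b > 1 the mode is (a−1)/(a+b−2) = 7.7/15.7 ≈ 0.490.

θ̂_MAP = 0.490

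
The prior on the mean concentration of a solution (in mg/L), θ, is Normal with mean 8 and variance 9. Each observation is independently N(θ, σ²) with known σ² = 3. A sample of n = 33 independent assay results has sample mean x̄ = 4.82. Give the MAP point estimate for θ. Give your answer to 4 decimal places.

θ̂_MAP = 4.8518

n = 33, x̄ = 4.82.
For a Normal prior and Normal likelihood with known variance, the posterior is Normal; its mode equals its mean, the precision-weighted average.
Prior precision 1/σ₀² = 1/9; data precision n/σ² = 33/3 = 11.
θ̂ = ((1/9)·8 + 11·4.82) / (1/9 + 11) = (24259/450)/(100/9) = 4.8518.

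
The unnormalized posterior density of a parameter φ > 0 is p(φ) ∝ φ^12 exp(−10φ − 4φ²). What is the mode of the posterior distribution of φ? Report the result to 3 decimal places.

ℓ'(φ) = 12/φ − 10 − 8φ. Setting this to zero and multiplying by φ: 8φ² + 10φ − 12 = 0.
φ = (−10 + √(10² + 4·8·12)) / (2·8) = (−10 + √484) / 16 = (−10 + 22)/16 = 3/4.
ℓ''(φ) = −12/φ² − 8 < 0, confirming a maximum.

φ̂_MAP = 0.750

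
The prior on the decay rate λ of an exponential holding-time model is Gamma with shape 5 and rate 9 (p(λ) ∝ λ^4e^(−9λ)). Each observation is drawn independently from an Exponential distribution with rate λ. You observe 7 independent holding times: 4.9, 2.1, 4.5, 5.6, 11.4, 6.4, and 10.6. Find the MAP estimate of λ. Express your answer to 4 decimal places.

λ̂_MAP = 0.2018

The Exponential(rate=λ) likelihood is ∝ λ^n e^(−λΣtᵢ). Here n = 7 and Σtᵢ = 4.9 + 2.1 + 4.5 + 5.6 + 11.4 + 6.4 + 10.6 = 45.5.
Posterior ∝ λ^4e^(−9λ) · λ^7e^(−45.5λ) = λ^11e^(−54.5λ), i.e. Gamma(12, 54.5).
Mode = (a−1)/b = 11/54.5 ≈ 0.2018.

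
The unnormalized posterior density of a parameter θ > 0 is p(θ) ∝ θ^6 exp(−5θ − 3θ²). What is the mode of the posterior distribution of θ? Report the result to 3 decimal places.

ℓ'(θ) = 6/θ − 5 − 6θ. Setting this to zero and multiplying by θ: 6θ² + 5θ − 6 = 0.
θ = (−5 + √(5² + 4·6·6)) / (2·6) = (−5 + √169) / 12 = (−5 + 13)/12 = 2/3.
ℓ''(θ) = −6/θ² − 6 < 0, confirming a maximum.

θ̂_MAP = 0.667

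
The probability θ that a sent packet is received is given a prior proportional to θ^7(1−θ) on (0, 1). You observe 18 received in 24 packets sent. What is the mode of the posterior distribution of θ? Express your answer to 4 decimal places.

The prior density ∝ θ^7(1−θ)^1 is the kernel of Beta(8, 2).
Data: 18 successes in 24 trials. The binomial likelihood contributes θ^18(1−θ)^6, so the posterior is Beta(8+18, 2+6) = Beta(26, 8).
For Beta(a, b) with a, b > 1 the mode is (a−1)/(a+b−2) = 25/32 ≈ 0.7813.

θ̂_MAP = 0.7813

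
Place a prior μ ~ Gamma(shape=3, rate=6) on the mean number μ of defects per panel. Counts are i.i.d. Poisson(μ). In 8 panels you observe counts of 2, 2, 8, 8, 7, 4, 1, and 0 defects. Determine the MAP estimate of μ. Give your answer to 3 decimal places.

Σxᵢ = 2+2+8+8+7+4+1+0 = 32, with n = 8.
Posterior ∝ μ^2e^(−6μ) · μ^32e^(−8μ) = μ^34e^(−14μ), i.e. Gamma(shape=35, rate=14).
The mode of a Gamma(a, b) with a ≥ 1 (shape–rate) is (a−1)/b = 34/14 ≈ 2.429.

μ̂_MAP = 2.429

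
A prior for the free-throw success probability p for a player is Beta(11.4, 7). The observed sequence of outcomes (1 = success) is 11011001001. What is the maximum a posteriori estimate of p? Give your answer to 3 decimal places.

Prior: Beta(11.4, 7).
Data: 6 successes in 11 trials (from the sequence). The binomial likelihood contributes p^6(1−p)^5, so the posterior is Beta(11.4+6, 7+5) = Beta(17.4, 12).
For Beta(a, b) with a, b > 1 the mode is (a−1)/(a+b−2) = 16.4/27.4 ≈ 0.599.

p̂_MAP = 0.599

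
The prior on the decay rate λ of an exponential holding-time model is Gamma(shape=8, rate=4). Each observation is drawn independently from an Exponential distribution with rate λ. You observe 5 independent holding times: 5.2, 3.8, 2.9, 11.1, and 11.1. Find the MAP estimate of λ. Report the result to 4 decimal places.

The Exponential(rate=λ) likelihood is ∝ λ^n e^(−λΣtᵢ). Here n = 5 and Σtᵢ = 5.2 + 3.8 + 2.9 + 11.1 + 11.1 = 34.1.
Posterior ∝ λ^7e^(−4λ) · λ^5e^(−34.1λ) = λ^12e^(−38.1λ), i.e. Gamma(13, 38.1).
Mode = (a−1)/b = 12/38.1 ≈ 0.3150.

λ̂_MAP = 0.3150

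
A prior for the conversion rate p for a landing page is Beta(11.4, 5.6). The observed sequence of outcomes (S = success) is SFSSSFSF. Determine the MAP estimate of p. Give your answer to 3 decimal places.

p̂_MAP = 0.670

Prior: Beta(11.4, 5.6).
Data: 5 successes in 8 trials (from the sequence). The binomial likelihood contributes p^5(1−p)^3, so the posterior is Beta(11.4+5, 5.6+3) = Beta(16.4, 8.6).
For Beta(a, b) with a, b > 1 the mode is (a−1)/(a+b−2) = 15.4/23 ≈ 0.670.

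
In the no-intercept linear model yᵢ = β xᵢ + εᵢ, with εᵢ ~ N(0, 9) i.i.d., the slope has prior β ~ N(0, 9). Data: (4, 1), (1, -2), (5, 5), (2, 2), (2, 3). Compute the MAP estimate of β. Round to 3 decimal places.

β̂_MAP = 0.725

log p(β | y) = −Σ(yᵢ − βxᵢ)²/(2·9) − β²/(2·9) + const.
Setting the derivative to zero: Σxᵢ(yᵢ − βxᵢ)/9 − β/9 = 0, so β = Σxᵢyᵢ / (Σxᵢ² + σ²/τ²).
Σxᵢyᵢ = 4·1 + 1·(-2) + 5·5 + 2·2 + 2·3 = 37; Σxᵢ² = 50; σ²/τ² = 1.
β̂_MAP = 37 / (50 + 1) = 37/51 ≈ 0.725.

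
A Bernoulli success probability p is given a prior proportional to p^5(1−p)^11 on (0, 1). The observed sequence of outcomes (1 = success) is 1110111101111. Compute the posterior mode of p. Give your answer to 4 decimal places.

p̂_MAP = 0.5517

The prior density ∝ p^5(1−p)^11 is the kernel of Beta(6, 12).
Data: 11 successes in 13 trials (from the sequence). The binomial likelihood contributes p^11(1−p)^2, so the posterior is Beta(6+11, 12+2) = Beta(17, 14).
For Beta(a, b) with a, b > 1 the mode is (a−1)/(a+b−2) = 16/29 ≈ 0.5517.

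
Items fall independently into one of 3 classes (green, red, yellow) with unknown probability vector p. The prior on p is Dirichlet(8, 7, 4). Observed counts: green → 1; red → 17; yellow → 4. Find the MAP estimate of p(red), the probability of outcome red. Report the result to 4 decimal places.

The posterior is Dirichlet(αᵢ + nᵢ) = Dirichlet(9, 24, 8).
For a Dirichlet(a₁,…,a_K) with all aᵢ > 1, the mode has j-th component (aⱼ − 1)/(Σaᵢ − K).
Here Σaᵢ = 41 and K = 3, so p(red) = (24 − 1)/(41 − 3) = 23/38 ≈ 0.6053.

MAP estimate of p(red) = 0.6053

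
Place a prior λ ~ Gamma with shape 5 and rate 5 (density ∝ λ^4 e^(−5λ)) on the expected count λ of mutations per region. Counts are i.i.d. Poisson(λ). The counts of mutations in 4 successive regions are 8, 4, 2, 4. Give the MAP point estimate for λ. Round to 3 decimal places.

λ̂_MAP = 2.444

Σxᵢ = 8+4+2+4 = 18, with n = 4.
Posterior ∝ λ^4e^(−5λ) · λ^18e^(−4λ) = λ^22e^(−9λ), i.e. Gamma(shape=23, rate=9).
The mode of a Gamma(a, b) with a ≥ 1 (shape–rate) is (a−1)/b = 22/9 ≈ 2.444.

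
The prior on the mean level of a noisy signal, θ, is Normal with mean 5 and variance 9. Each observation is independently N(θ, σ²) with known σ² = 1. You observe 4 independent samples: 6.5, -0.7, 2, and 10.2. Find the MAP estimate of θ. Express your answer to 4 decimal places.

θ̂_MAP = 4.5135

n = 4; x̄ = (6.5 + (-0.7) + 2 + 10.2)/4 = 18/4 = 4.5.
For a Normal prior and Normal likelihood with known variance, the posterior is Normal; its mode equals its mean, the precision-weighted average.
Prior precision 1/σ₀² = 1/9; data precision n/σ² = 4/1 = 4.
θ̂ = ((1/9)·5 + 4·4.5) / (1/9 + 4) = (167/9)/(37/9) = 167/37 ≈ 4.5135.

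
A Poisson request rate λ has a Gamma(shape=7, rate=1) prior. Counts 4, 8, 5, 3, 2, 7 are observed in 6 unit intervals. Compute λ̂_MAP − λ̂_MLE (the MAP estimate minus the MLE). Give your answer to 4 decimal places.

Σxᵢ = 29. Posterior is Gamma(36, 7); MAP = (36−1)/7 = 35/7 ≈ 5.00000.
MLE = x̄ = 29/6 ≈ 4.83333.
Difference = 35/7 − 29/6 = 1/6 ≈ 0.1667.

MAP − MLE = 0.1667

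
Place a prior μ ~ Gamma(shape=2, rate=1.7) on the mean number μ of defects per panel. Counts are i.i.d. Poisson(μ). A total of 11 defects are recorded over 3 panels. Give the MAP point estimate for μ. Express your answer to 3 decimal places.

Σxᵢ = 11, n = 3.
Posterior ∝ μe^(−1.7μ) · μ^11e^(−3μ) = μ^12e^(−4.7μ), i.e. Gamma(shape=13, rate=4.7).
The mode of a Gamma(a, b) with a ≥ 1 (shape–rate) is (a−1)/b = 12/4.7 ≈ 2.553.

μ̂_MAP = 2.553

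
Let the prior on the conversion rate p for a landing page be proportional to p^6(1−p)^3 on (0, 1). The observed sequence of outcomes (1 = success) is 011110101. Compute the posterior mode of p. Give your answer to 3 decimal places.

p̂_MAP = 0.667

The prior density ∝ p^6(1−p)^3 is the kernel of Beta(7, 4).
Data: 6 successes in 9 trials (from the sequence). The binomial likelihood contributes p^6(1−p)^3, so the posterior is Beta(7+6, 4+3) = Beta(13, 7).
For Beta(a, b) with a, b > 1 the mode is (a−1)/(a+b−2) = 12/18 ≈ 0.667.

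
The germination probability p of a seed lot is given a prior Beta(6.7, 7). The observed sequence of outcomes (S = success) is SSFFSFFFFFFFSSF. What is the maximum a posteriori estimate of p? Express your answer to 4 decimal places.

p̂_MAP = 0.4007

Prior: Beta(6.7, 7).
Data: 5 successes in 15 trials (from the sequence). The binomial likelihood contributes p^5(1−p)^10, so the posterior is Beta(6.7+5, 7+10) = Beta(11.7, 17).
For Beta(a, b) with a, b > 1 the mode is (a−1)/(a+b−2) = 10.7/26.7 ≈ 0.4007.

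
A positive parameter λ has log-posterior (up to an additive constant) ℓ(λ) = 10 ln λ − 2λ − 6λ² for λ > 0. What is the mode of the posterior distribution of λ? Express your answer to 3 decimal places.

ℓ'(λ) = 10/λ − 2 − 12λ. Setting this to zero and multiplying by λ: 12λ² + 2λ − 10 = 0.
λ = (−2 + √(2² + 4·12·10)) / (2·12) = (−2 + √484) / 24 = (−2 + 22)/24 = 5/6.
ℓ''(λ) = −10/λ² − 12 < 0, confirming a maximum.

λ̂_MAP = 0.833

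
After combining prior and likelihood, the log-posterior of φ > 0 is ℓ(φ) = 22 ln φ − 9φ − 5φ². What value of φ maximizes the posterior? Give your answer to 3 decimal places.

ℓ'(φ) = 22/φ − 9 − 10φ. Setting this to zero and multiplying by φ: 10φ² + 9φ − 22 = 0.
φ = (−9 + √(9² + 4·10·22)) / (2·10) = (−9 + √961) / 20 = (−9 + 31)/20 = 11/10.
ℓ''(φ) = −22/φ² − 10 < 0, confirming a maximum.

φ̂_MAP = 1.100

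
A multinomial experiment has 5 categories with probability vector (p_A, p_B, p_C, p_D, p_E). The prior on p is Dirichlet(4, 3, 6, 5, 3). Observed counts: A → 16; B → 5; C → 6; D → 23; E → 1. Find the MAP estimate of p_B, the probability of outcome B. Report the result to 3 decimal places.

The posterior is Dirichlet(αᵢ + nᵢ) = Dirichlet(20, 8, 12, 28, 4).
For a Dirichlet(a₁,…,a_K) with all aᵢ > 1, the mode has j-th component (aⱼ − 1)/(Σaᵢ − K).
Here Σaᵢ = 72 and K = 5, so p_B = (8 − 1)/(72 − 5) = 7/67 ≈ 0.104.

MAP estimate of p_B = 0.104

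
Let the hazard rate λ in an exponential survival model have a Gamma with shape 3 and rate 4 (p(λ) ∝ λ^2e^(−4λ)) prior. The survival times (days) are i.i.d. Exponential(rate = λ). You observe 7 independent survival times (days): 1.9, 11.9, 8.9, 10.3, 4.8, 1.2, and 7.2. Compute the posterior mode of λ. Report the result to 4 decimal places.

The Exponential(rate=λ) likelihood is ∝ λ^n e^(−λΣtᵢ). Here n = 7 and Σtᵢ = 1.9 + 11.9 + 8.9 + 10.3 + 4.8 + 1.2 + 7.2 = 46.2.
Posterior ∝ λ^2e^(−4λ) · λ^7e^(−46.2λ) = λ^9e^(−50.2λ), i.e. Gamma(10, 50.2).
Mode = (a−1)/b = 9/50.2 ≈ 0.1793.

λ̂_MAP = 0.1793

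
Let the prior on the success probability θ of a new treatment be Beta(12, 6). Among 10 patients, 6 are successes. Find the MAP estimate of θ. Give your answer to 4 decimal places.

Prior: Beta(12, 6).
Data: 6 successes in 10 trials. The binomial likelihood contributes θ^6(1−θ)^4, so the posterior is Beta(12+6, 6+4) = Beta(18, 10).
For Beta(a, b) with a, b > 1 the mode is (a−1)/(a+b−2) = 17/26 ≈ 0.6538.

θ̂_MAP = 0.6538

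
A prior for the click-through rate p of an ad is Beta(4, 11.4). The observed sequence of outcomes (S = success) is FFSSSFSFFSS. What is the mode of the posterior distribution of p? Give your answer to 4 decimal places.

p̂_MAP = 0.3689

Prior: Beta(4, 11.4).
Data: 6 successes in 11 trials (from the sequence). The binomial likelihood contributes p^6(1−p)^5, so the posterior is Beta(4+6, 11.4+5) = Beta(10, 16.4).
For Beta(a, b) with a, b > 1 the mode is (a−1)/(a+b−2) = 9/24.4 ≈ 0.3689.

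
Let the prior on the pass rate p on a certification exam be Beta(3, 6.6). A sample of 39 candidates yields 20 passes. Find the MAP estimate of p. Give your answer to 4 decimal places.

p̂_MAP = 0.4721

Prior: Beta(3, 6.6).
Data: 20 successes in 39 trials. The binomial likelihood contributes p^20(1−p)^19, so the posterior is Beta(3+20, 6.6+19) = Beta(23, 25.6).
For Beta(a, b) with a, b > 1 the mode is (a−1)/(a+b−2) = 22/46.6 ≈ 0.4721.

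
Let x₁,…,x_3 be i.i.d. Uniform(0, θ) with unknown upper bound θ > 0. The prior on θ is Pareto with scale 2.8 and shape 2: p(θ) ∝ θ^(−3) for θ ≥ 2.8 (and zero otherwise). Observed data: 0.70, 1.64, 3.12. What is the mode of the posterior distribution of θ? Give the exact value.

The Uniform(0, θ) likelihood is θ^(−n) for θ ≥ max(xᵢ), zero otherwise. Here max(xᵢ) = 3.12.
Posterior ∝ θ^(−3) · θ^(−3) = θ^(−6) on θ ≥ max(2.8, 3.12) = 3.12.
This density is strictly decreasing in θ, so the posterior mode lies at the lower boundary of the support.

θ̂_MAP = 3.12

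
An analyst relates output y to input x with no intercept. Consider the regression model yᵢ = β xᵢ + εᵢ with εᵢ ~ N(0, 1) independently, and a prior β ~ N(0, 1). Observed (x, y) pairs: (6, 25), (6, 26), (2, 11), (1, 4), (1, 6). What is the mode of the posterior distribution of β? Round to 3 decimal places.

β̂_MAP = 4.278

log p(β | y) = −Σ(yᵢ − βxᵢ)²/(2·1) − β²/(2·1) + const.
Setting the derivative to zero: Σxᵢ(yᵢ − βxᵢ)/1 − β/1 = 0, so β = Σxᵢyᵢ / (Σxᵢ² + σ²/τ²).
Σxᵢyᵢ = 6·25 + 6·26 + 2·11 + 1·4 + 1·6 = 338; Σxᵢ² = 78; σ²/τ² = 1.
β̂_MAP = 338 / (78 + 1) = 338/79 ≈ 4.278.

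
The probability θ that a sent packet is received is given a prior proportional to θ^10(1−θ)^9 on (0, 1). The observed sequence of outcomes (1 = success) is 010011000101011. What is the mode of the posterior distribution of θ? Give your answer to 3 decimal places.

θ̂_MAP = 0.500

The prior density ∝ θ^10(1−θ)^9 is the kernel of Beta(11, 10).
Data: 7 successes in 15 trials (from the sequence). The binomial likelihood contributes θ^7(1−θ)^8, so the posterior is Beta(11+7, 10+8) = Beta(18, 18).
For Beta(a, b) with a, b > 1 the mode is (a−1)/(a+b−2) = 17/34 ≈ 0.500.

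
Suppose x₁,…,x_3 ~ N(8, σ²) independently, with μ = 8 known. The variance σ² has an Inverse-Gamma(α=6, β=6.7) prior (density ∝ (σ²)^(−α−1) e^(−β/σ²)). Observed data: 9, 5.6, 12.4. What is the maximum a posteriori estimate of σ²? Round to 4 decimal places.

σ̂²_MAP = 2.3247

Sum of squared deviations about the known mean: SS = (9−8)² + (5.6−8)² + (12.4−8)² = 26.12.
The Normal likelihood contributes (σ²)^(−n/2) exp(−SS/(2σ²)), so the posterior is Inverse-Gamma(α + n/2, β + SS/2) = Inverse-Gamma(7.5, 19.76).
The mode of Inverse-Gamma(a, b) is b/(a+1) = 19.76/8.5 ≈ 2.3247.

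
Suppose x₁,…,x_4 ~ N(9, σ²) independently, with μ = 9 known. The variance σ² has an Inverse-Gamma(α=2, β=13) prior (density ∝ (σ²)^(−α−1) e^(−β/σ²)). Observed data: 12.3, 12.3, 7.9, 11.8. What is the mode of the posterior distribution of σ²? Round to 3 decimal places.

Sum of squared deviations about the known mean: SS = (12.3−9)² + (12.3−9)² + (7.9−9)² + (11.8−9)² = 30.83.
The Normal likelihood contributes (σ²)^(−n/2) exp(−SS/(2σ²)), so the posterior is Inverse-Gamma(α + n/2, β + SS/2) = Inverse-Gamma(4, 28.415).
The mode of Inverse-Gamma(a, b) is b/(a+1) = 28.415/5 ≈ 5.683.

σ̂²_MAP = 5.683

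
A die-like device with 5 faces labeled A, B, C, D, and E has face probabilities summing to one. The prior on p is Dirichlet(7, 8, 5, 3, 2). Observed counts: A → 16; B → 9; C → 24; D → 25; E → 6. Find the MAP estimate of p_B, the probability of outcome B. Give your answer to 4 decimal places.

The posterior is Dirichlet(αᵢ + nᵢ) = Dirichlet(23, 17, 29, 28, 8).
For a Dirichlet(a₁,…,a_K) with all aᵢ > 1, the mode has j-th component (aⱼ − 1)/(Σaᵢ − K).
Here Σaᵢ = 105 and K = 5, so p_B = (17 − 1)/(105 − 5) = 16/100 ≈ 0.1600.

MAP estimate of p_B = 0.1600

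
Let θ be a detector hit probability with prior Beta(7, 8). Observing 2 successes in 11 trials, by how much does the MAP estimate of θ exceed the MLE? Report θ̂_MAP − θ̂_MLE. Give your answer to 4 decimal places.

MAP − MLE = 0.1515

Posterior is Beta(9, 17); MAP = (9−1)/(26−2) = 8/24 ≈ 0.33333.
MLE ignores the prior: θ̂_MLE = k/n = 2/11 ≈ 0.18182.
Difference = 8/24 − 2/11 = 5/33 ≈ 0.1515.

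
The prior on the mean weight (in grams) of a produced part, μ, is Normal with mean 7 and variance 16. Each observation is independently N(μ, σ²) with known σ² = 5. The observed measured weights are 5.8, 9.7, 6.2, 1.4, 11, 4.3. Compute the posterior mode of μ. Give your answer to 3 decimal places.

n = 6; x̄ = (5.8 + 9.7 + 6.2 + 1.4 + 11 + 4.3)/6 = 38.4/6 = 6.4.
For a Normal prior and Normal likelihood with known variance, the posterior is Normal; its mode equals its mean, the precision-weighted average.
Prior precision 1/σ₀² = 1/16 = 0.0625; data precision n/σ² = 6/5 = 1.2.
μ̂ = (0.0625·7 + 1.2·6.4) / (0.0625 + 1.2) = 8.1175/1.2625 = 3247/505 ≈ 6.430.

μ̂_MAP = 6.430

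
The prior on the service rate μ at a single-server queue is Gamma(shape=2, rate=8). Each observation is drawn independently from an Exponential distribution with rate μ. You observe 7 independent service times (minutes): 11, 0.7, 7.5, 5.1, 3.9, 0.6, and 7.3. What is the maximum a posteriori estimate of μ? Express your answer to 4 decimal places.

The Exponential(rate=μ) likelihood is ∝ μ^n e^(−μΣtᵢ). Here n = 7 and Σtᵢ = 11 + 0.7 + 7.5 + 5.1 + 3.9 + 0.6 + 7.3 = 36.1.
Posterior ∝ μe^(−8μ) · μ^7e^(−36.1μ) = μ^8e^(−44.1μ), i.e. Gamma(9, 44.1).
Mode = (a−1)/b = 8/44.1 ≈ 0.1814.

μ̂_MAP = 0.1814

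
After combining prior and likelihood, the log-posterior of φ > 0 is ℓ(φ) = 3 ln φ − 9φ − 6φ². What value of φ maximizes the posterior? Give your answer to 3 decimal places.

φ̂_MAP = 0.250

ℓ'(φ) = 3/φ − 9 − 12φ. Setting this to zero and multiplying by φ: 12φ² + 9φ − 3 = 0.
φ = (−9 + √(9² + 4·12·3)) / (2·12) = (−9 + √225) / 24 = (−9 + 15)/24 = 1/4.
ℓ''(φ) = −3/φ² − 12 < 0, confirming a maximum.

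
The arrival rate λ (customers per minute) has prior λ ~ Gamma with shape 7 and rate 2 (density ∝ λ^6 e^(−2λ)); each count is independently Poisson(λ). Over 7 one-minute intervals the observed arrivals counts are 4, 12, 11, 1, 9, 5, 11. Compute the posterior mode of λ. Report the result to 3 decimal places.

λ̂_MAP = 6.556

Σxᵢ = 4+12+11+1+9+5+11 = 53, with n = 7.
Posterior ∝ λ^6e^(−2λ) · λ^53e^(−7λ) = λ^59e^(−9λ), i.e. Gamma(shape=60, rate=9).
The mode of a Gamma(a, b) with a ≥ 1 (shape–rate) is (a−1)/b = 59/9 ≈ 6.556.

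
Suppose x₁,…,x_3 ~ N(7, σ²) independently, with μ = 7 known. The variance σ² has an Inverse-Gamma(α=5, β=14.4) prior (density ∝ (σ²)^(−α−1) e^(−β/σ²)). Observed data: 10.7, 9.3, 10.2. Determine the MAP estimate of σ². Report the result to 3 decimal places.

Sum of squared deviations about the known mean: SS = (10.7−7)² + (9.3−7)² + (10.2−7)² = 29.22.
The Normal likelihood contributes (σ²)^(−n/2) exp(−SS/(2σ²)), so the posterior is Inverse-Gamma(α + n/2, β + SS/2) = Inverse-Gamma(6.5, 29.01).
The mode of Inverse-Gamma(a, b) is b/(a+1) = 29.01/7.5 ≈ 3.868.

σ̂²_MAP = 3.868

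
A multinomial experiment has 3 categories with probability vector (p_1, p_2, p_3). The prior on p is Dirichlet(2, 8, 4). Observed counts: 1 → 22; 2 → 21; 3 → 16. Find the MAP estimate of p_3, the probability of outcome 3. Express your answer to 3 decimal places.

MAP estimate: 0.271

The posterior is Dirichlet(αᵢ + nᵢ) = Dirichlet(24, 29, 20).
For a Dirichlet(a₁,…,a_K) with all aᵢ > 1, the mode has j-th component (aⱼ − 1)/(Σaᵢ − K).
Here Σaᵢ = 73 and K = 3, so p_3 = (20 − 1)/(73 − 3) = 19/70 ≈ 0.271.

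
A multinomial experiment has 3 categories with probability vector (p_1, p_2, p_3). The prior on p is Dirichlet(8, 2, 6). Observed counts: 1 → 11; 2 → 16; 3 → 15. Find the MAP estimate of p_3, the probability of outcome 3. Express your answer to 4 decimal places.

The posterior is Dirichlet(αᵢ + nᵢ) = Dirichlet(19, 18, 21).
For a Dirichlet(a₁,…,a_K) with all aᵢ > 1, the mode has j-th component (aⱼ − 1)/(Σaᵢ − K).
Here Σaᵢ = 58 and K = 3, so p_3 = (21 − 1)/(58 − 3) = 20/55 ≈ 0.3636.

MAP estimate: 0.3636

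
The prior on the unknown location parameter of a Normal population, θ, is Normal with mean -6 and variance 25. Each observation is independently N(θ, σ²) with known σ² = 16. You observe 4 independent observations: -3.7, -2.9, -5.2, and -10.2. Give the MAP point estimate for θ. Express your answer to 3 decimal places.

n = 4; x̄ = ((-3.7) + (-2.9) + (-5.2) + (-10.2))/4 = -22/4 = -5.5.
For a Normal prior and Normal likelihood with known variance, the posterior is Normal; its mode equals its mean, the precision-weighted average.
Prior precision 1/σ₀² = 1/25 = 0.04; data precision n/σ² = 4/16 = 0.25.
θ̂ = (0.04·(-6) + 0.25·(-5.5)) / (0.04 + 0.25) = (-1.615)/0.29 = -323/58 ≈ -5.569.

θ̂_MAP = -5.569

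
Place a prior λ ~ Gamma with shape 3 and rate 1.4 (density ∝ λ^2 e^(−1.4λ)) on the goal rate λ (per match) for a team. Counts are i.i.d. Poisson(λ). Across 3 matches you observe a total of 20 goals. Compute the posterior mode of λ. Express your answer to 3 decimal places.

Σxᵢ = 20, n = 3.
Posterior ∝ λ^2e^(−1.4λ) · λ^20e^(−3λ) = λ^22e^(−4.4λ), i.e. Gamma(shape=23, rate=4.4).
The mode of a Gamma(a, b) with a ≥ 1 (shape–rate) is (a−1)/b = 22/4.4 ≈ 5.000.

λ̂_MAP = 5.000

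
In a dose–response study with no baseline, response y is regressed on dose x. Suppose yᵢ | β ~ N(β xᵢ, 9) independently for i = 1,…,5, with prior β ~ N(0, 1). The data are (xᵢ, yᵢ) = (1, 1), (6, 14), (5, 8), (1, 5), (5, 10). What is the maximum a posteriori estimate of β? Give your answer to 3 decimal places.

log p(β | y) = −Σ(yᵢ − βxᵢ)²/(2·9) − β²/(2·1) + const.
Setting the derivative to zero: Σxᵢ(yᵢ − βxᵢ)/9 − β/1 = 0, so β = Σxᵢyᵢ / (Σxᵢ² + σ²/τ²).
Σxᵢyᵢ = 1·1 + 6·14 + 5·8 + 1·5 + 5·10 = 180; Σxᵢ² = 88; σ²/τ² = 9.
β̂_MAP = 180 / (88 + 9) = 180/97 ≈ 1.856.

β̂_MAP = 1.856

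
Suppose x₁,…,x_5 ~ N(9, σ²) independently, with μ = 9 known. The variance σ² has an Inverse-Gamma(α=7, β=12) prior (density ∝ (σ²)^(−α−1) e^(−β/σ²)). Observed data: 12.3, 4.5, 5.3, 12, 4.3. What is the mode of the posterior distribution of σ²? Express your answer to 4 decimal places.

σ̂²_MAP = 4.7581

Sum of squared deviations about the known mean: SS = (12.3−9)² + (4.5−9)² + (5.3−9)² + (12−9)² + (4.3−9)² = 75.92.
The Normal likelihood contributes (σ²)^(−n/2) exp(−SS/(2σ²)), so the posterior is Inverse-Gamma(α + n/2, β + SS/2) = Inverse-Gamma(9.5, 49.96).
The mode of Inverse-Gamma(a, b) is b/(a+1) = 49.96/10.5 ≈ 4.7581.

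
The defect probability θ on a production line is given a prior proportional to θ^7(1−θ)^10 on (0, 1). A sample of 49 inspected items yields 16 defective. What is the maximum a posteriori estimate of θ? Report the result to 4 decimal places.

θ̂_MAP = 0.3485

The prior density ∝ θ^7(1−θ)^10 is the kernel of Beta(8, 11).
Data: 16 successes in 49 trials. The binomial likelihood contributes θ^16(1−θ)^33, so the posterior is Beta(8+16, 11+33) = Beta(24, 44).
For Beta(a, b) with a, b > 1 the mode is (a−1)/(a+b−2) = 23/66 ≈ 0.3485.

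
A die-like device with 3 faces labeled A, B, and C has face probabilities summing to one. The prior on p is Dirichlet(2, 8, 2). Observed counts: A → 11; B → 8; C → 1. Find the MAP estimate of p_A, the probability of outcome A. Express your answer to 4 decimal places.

MAP estimate of p_A = 0.4138

The posterior is Dirichlet(αᵢ + nᵢ) = Dirichlet(13, 16, 3).
For a Dirichlet(a₁,…,a_K) with all aᵢ > 1, the mode has j-th component (aⱼ − 1)/(Σaᵢ − K).
Here Σaᵢ = 32 and K = 3, so p_A = (13 − 1)/(32 − 3) = 12/29 ≈ 0.4138.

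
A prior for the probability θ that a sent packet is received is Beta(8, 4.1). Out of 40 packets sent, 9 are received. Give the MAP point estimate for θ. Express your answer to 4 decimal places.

θ̂_MAP = 0.3194

Prior: Beta(8, 4.1).
Data: 9 successes in 40 trials. The binomial likelihood contributes θ^9(1−θ)^31, so the posterior is Beta(8+9, 4.1+31) = Beta(17, 35.1).
For Beta(a, b) with a, b > 1 the mode is (a−1)/(a+b−2) = 16/50.1 ≈ 0.3194.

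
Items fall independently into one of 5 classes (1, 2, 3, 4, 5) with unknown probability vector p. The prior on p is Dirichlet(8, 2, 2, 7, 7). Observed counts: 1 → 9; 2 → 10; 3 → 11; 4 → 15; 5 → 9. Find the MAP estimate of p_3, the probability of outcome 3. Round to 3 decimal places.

The posterior is Dirichlet(αᵢ + nᵢ) = Dirichlet(17, 12, 13, 22, 16).
For a Dirichlet(a₁,…,a_K) with all aᵢ > 1, the mode has j-th component (aⱼ − 1)/(Σaᵢ − K).
Here Σaᵢ = 80 and K = 5, so p_3 = (13 − 1)/(80 − 5) = 12/75 ≈ 0.160.

MAP estimate: 0.160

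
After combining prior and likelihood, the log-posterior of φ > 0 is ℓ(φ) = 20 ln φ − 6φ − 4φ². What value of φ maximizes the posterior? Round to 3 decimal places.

φ̂_MAP = 1.250

ℓ'(φ) = 20/φ − 6 − 8φ. Setting this to zero and multiplying by φ: 8φ² + 6φ − 20 = 0.
φ = (−6 + √(6² + 4·8·20)) / (2·8) = (−6 + √676) / 16 = (−6 + 26)/16 = 5/4.
ℓ''(φ) = −20/φ² − 8 < 0, confirming a maximum.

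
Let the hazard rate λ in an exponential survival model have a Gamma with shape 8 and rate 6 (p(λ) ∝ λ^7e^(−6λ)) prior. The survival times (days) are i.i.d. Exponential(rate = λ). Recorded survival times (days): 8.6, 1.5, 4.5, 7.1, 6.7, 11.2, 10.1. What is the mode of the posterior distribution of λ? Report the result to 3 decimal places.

The Exponential(rate=λ) likelihood is ∝ λ^n e^(−λΣtᵢ). Here n = 7 and Σtᵢ = 8.6 + 1.5 + 4.5 + 7.1 + 6.7 + 11.2 + 10.1 = 49.7.
Posterior ∝ λ^7e^(−6λ) · λ^7e^(−49.7λ) = λ^14e^(−55.7λ), i.e. Gamma(15, 55.7).
Mode = (a−1)/b = 14/55.7 ≈ 0.251.

λ̂_MAP = 0.251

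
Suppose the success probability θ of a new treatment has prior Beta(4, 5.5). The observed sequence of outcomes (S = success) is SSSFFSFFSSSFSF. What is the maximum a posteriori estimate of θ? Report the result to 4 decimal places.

θ̂_MAP = 0.5116

Prior: Beta(4, 5.5).
Data: 8 successes in 14 trials (from the sequence). The binomial likelihood contributes θ^8(1−θ)^6, so the posterior is Beta(4+8, 5.5+6) = Beta(12, 11.5).
For Beta(a, b) with a, b > 1 the mode is (a−1)/(a+b−2) = 11/21.5 ≈ 0.5116.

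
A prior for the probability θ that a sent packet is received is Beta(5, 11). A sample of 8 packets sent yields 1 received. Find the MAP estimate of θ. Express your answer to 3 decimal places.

Prior: Beta(5, 11).
Data: 1 success in 8 trials. The binomial likelihood contributes θ(1−θ)^7, so the posterior is Beta(5+1, 11+7) = Beta(6, 18).
For Beta(a, b) with a, b > 1 the mode is (a−1)/(a+b−2) = 5/22 ≈ 0.227.

θ̂_MAP = 0.227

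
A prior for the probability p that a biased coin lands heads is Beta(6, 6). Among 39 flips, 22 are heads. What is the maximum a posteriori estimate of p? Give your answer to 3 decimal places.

Prior: Beta(6, 6).
Data: 22 successes in 39 trials. The binomial likelihood contributes p^22(1−p)^17, so the posterior is Beta(6+22, 6+17) = Beta(28, 23).
For Beta(a, b) with a, b > 1 the mode is (a−1)/(a+b−2) = 27/49 ≈ 0.551.

p̂_MAP = 0.551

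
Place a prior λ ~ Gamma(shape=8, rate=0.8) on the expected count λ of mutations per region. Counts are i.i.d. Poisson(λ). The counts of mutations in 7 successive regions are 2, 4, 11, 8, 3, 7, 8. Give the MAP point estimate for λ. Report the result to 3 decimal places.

λ̂_MAP = 6.410

Σxᵢ = 2+4+11+8+3+7+8 = 43, with n = 7.
Posterior ∝ λ^7e^(−0.8λ) · λ^43e^(−7λ) = λ^50e^(−7.8λ), i.e. Gamma(shape=51, rate=7.8).
The mode of a Gamma(a, b) with a ≥ 1 (shape–rate) is (a−1)/b = 50/7.8 ≈ 6.410.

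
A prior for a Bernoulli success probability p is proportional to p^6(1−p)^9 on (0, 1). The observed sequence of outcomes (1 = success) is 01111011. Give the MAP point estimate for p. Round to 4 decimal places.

p̂_MAP = 0.5217

The prior density ∝ p^6(1−p)^9 is the kernel of Beta(7, 10).
Data: 6 successes in 8 trials (from the sequence). The binomial likelihood contributes p^6(1−p)^2, so the posterior is Beta(7+6, 10+2) = Beta(13, 12).
For Beta(a, b) with a, b > 1 the mode is (a−1)/(a+b−2) = 12/23 ≈ 0.5217.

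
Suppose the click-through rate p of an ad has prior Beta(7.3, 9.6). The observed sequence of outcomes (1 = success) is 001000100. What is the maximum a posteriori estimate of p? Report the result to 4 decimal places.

Prior: Beta(7.3, 9.6).
Data: 2 successes in 9 trials (from the sequence). The binomial likelihood contributes p^2(1−p)^7, so the posterior is Beta(7.3+2, 9.6+7) = Beta(9.3, 16.6).
For Beta(a, b) with a, b > 1 the mode is (a−1)/(a+b−2) = 8.3/23.9 ≈ 0.3473.

p̂_MAP = 0.3473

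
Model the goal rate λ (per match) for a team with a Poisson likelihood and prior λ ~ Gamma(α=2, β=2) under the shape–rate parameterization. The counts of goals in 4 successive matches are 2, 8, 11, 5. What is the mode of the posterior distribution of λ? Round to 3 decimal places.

λ̂_MAP = 4.500

Σxᵢ = 2+8+11+5 = 26, with n = 4.
Posterior ∝ λe^(−2λ) · λ^26e^(−4λ) = λ^27e^(−6λ), i.e. Gamma(shape=28, rate=6).
The mode of a Gamma(a, b) with a ≥ 1 (shape–rate) is (a−1)/b = 27/6 ≈ 4.500.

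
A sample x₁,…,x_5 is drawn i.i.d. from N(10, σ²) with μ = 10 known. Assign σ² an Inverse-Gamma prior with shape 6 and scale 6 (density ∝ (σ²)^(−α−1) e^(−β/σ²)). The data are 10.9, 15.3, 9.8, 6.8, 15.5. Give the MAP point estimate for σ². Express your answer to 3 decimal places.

Sum of squared deviations about the known mean: SS = (10.9−10)² + (15.3−10)² + (9.8−10)² + (6.8−10)² + (15.5−10)² = 69.43.
The Normal likelihood contributes (σ²)^(−n/2) exp(−SS/(2σ²)), so the posterior is Inverse-Gamma(α + n/2, β + SS/2) = Inverse-Gamma(8.5, 40.715).
The mode of Inverse-Gamma(a, b) is b/(a+1) = 40.715/9.5 ≈ 4.286.

σ̂²_MAP = 4.286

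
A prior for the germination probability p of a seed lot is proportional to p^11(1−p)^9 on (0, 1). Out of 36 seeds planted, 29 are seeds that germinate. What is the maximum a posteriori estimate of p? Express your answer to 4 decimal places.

p̂_MAP = 0.7143

The prior density ∝ p^11(1−p)^9 is the kernel of Beta(12, 10).
Data: 29 successes in 36 trials. The binomial likelihood contributes p^29(1−p)^7, so the posterior is Beta(12+29, 10+7) = Beta(41, 17).
For Beta(a, b) with a, b > 1 the mode is (a−1)/(a+b−2) = 40/56 ≈ 0.7143.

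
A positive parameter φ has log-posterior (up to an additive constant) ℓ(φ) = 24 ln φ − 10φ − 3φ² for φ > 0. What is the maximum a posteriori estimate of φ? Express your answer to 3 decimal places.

φ̂_MAP = 1.333

ℓ'(φ) = 24/φ − 10 − 6φ. Setting this to zero and multiplying by φ: 6φ² + 10φ − 24 = 0.
φ = (−10 + √(10² + 4·6·24)) / (2·6) = (−10 + √676) / 12 = (−10 + 26)/12 = 4/3.
ℓ''(φ) = −24/φ² − 6 < 0, confirming a maximum.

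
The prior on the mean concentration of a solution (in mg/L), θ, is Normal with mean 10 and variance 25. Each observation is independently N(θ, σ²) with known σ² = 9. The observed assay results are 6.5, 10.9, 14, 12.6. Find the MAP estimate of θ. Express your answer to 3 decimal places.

n = 4; x̄ = (6.5 + 10.9 + 14 + 12.6)/4 = 44/4 = 11.
For a Normal prior and Normal likelihood with known variance, the posterior is Normal; its mode equals its mean, the precision-weighted average.
Prior precision 1/σ₀² = 1/25 = 0.04; data precision n/σ² = 4/9.
θ̂ = (0.04·10 + (4/9)·11) / (0.04 + 4/9) = (238/45)/(109/225) = 1190/109 ≈ 10.917.

θ̂_MAP = 10.917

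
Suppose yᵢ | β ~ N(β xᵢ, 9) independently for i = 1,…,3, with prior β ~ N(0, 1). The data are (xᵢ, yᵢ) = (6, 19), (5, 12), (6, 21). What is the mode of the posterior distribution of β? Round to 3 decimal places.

β̂_MAP = 2.830

log p(β | y) = −Σ(yᵢ − βxᵢ)²/(2·9) − β²/(2·1) + const.
Setting the derivative to zero: Σxᵢ(yᵢ − βxᵢ)/9 − β/1 = 0, so β = Σxᵢyᵢ / (Σxᵢ² + σ²/τ²).
Σxᵢyᵢ = 6·19 + 5·12 + 6·21 = 300; Σxᵢ² = 97; σ²/τ² = 9.
β̂_MAP = 300 / (97 + 9) = 300/106 ≈ 2.830.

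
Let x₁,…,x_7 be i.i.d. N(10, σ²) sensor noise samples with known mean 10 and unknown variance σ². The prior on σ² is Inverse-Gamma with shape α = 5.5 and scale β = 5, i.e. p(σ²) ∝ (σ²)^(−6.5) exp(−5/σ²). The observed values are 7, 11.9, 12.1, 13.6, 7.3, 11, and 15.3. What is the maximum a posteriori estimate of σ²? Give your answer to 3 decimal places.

Sum of squared deviations about the known mean: SS = (7−10)² + (11.9−10)² + (12.1−10)² + (13.6−10)² + (7.3−10)² + (11−10)² + (15.3−10)² = 66.36.
The Normal likelihood contributes (σ²)^(−n/2) exp(−SS/(2σ²)), so the posterior is Inverse-Gamma(α + n/2, β + SS/2) = Inverse-Gamma(9, 38.18).
The mode of Inverse-Gamma(a, b) is b/(a+1) = 38.18/10 ≈ 3.818.

σ̂²_MAP = 3.818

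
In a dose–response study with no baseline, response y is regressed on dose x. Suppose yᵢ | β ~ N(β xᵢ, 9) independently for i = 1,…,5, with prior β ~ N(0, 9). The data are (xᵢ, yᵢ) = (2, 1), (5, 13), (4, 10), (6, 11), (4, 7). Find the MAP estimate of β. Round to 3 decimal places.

β̂_MAP = 2.051

log p(β | y) = −Σ(yᵢ − βxᵢ)²/(2·9) − β²/(2·9) + const.
Setting the derivative to zero: Σxᵢ(yᵢ − βxᵢ)/9 − β/9 = 0, so β = Σxᵢyᵢ / (Σxᵢ² + σ²/τ²).
Σxᵢyᵢ = 2·1 + 5·13 + 4·10 + 6·11 + 4·7 = 201; Σxᵢ² = 97; σ²/τ² = 1.
β̂_MAP = 201 / (97 + 1) = 201/98 ≈ 2.051.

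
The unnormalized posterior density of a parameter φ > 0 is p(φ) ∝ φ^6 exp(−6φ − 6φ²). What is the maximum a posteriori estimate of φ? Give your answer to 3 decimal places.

ℓ'(φ) = 6/φ − 6 − 12φ. Setting this to zero and multiplying by φ: 12φ² + 6φ − 6 = 0.
φ = (−6 + √(6² + 4·12·6)) / (2·12) = (−6 + √324) / 24 = (−6 + 18)/24 = 1/2.
ℓ''(φ) = −6/φ² − 12 < 0, confirming a maximum.

φ̂_MAP = 0.500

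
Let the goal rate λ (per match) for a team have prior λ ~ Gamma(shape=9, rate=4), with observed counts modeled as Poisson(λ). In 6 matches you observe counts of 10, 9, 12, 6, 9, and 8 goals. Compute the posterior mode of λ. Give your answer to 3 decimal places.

Σxᵢ = 10+9+12+6+9+8 = 54, with n = 6.
Posterior ∝ λ^8e^(−4λ) · λ^54e^(−6λ) = λ^62e^(−10λ), i.e. Gamma(shape=63, rate=10).
The mode of a Gamma(a, b) with a ≥ 1 (shape–rate) is (a−1)/b = 62/10 ≈ 6.200.

λ̂_MAP = 6.200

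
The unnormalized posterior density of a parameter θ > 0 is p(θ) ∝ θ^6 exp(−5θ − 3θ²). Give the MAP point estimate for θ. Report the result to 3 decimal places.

θ̂_MAP = 0.667

ℓ'(θ) = 6/θ − 5 − 6θ. Setting this to zero and multiplying by θ: 6θ² + 5θ − 6 = 0.
θ = (−5 + √(5² + 4·6·6)) / (2·6) = (−5 + √169) / 12 = (−5 + 13)/12 = 2/3.
ℓ''(θ) = −6/θ² − 6 < 0, confirming a maximum.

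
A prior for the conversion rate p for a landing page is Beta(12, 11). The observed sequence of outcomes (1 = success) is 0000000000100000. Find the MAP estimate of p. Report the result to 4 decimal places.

p̂_MAP = 0.3243

Prior: Beta(12, 11).
Data: 1 success in 16 trials (from the sequence). The binomial likelihood contributes p(1−p)^15, so the posterior is Beta(12+1, 11+15) = Beta(13, 26).
For Beta(a, b) with a, b > 1 the mode is (a−1)/(a+b−2) = 12/37 ≈ 0.3243.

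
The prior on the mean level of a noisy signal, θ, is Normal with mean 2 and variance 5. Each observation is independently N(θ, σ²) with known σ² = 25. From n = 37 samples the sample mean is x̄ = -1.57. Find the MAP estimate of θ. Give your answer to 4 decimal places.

θ̂_MAP = -1.1450

n = 37, x̄ = -1.57.
For a Normal prior and Normal likelihood with known variance, the posterior is Normal; its mode equals its mean, the precision-weighted average.
Prior precision 1/σ₀² = 1/5 = 0.2; data precision n/σ² = 37/25 = 1.48.
θ̂ = (0.2·2 + 1.48·(-1.57)) / (0.2 + 1.48) = (-1.9236)/1.68 = -1.1450.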